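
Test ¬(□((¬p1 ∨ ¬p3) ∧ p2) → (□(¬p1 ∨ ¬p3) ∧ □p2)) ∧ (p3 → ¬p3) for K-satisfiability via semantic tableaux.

1. ¬(□((¬p1 ∨ ¬p3) ∧ p2) → (□(¬p1 ∨ ¬p3) ∧ □p2)) ∧ (p3 → ¬p3), 0
2. ¬(□((¬p1 ∨ ¬p3) ∧ p2) → (□(¬p1 ∨ ¬p3) ∧ □p2)), 0
3. p3 → ¬p3, 0
4. □((¬p1 ∨ ¬p3) ∧ p2), 0
5. ¬(□(¬p1 ∨ ¬p3) ∧ □p2), 0
6. ¬p3, 0
7. ¬□(¬p1 ∨ ¬p3), 0
8. ¬(¬p1 ∨ ¬p3), 1
9. p1, 1
10. p3, 1
11. (¬p1 ∨ ¬p3) ∧ p2, 1
12. ¬p1 ∨ ¬p3, 1
13. p2, 1
14. ¬p3, 1
Accessibility: 0R1
Branch closes: p3 and ¬p3 both at 1.
(One branch shown.) All branches close.

Unsatisfiable (every branch closes)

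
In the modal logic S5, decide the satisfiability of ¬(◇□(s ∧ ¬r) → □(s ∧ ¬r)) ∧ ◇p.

1. ¬(◇□(s ∧ ¬r) → □(s ∧ ¬r)) ∧ ◇p, 0
2. ¬(◇□(s ∧ ¬r) → □(s ∧ ¬r)), 0   [∧-rule on 1]
3. ◇p, 0   [∧-rule on 1]
4. ◇□(s ∧ ¬r), 0   [¬→-rule on 2]
5. ¬□(s ∧ ¬r), 0   [¬→-rule on 2]
6. p, 1   [◇-rule on 3: fresh world 1, 0R1]
7. □(s ∧ ¬r), 2   [◇-rule on 4: fresh world 2, 0R2]
8. s ∧ ¬r, 0   [□-rule on 7 via 2R0]
9. s, 0   [∧-rule on 8]
10. ¬r, 0   [∧-rule on 8]
11. s ∧ ¬r, 1   [□-rule on 7 via 2R1]
12. s, 1   [∧-rule on 11]
13. ¬r, 1   [∧-rule on 11]
14. s ∧ ¬r, 2   [□-rule on 7 via 2R2]
15. s, 2   [∧-rule on 14]
16. ¬r, 2   [∧-rule on 14]
17. ¬(s ∧ ¬r), 3   [¬□-rule on 5: fresh world 3, 0R3]
18. s ∧ ¬r, 3   [□-rule on 7 via 2R3]
19. s, 3   [∧-rule on 18]
20. ¬r, 3   [∧-rule on 18]
21. r, 3   [¬∧-rule on 17 (branches; this branch)]
Accessibility: 0R0, 0R1, 0R2, 0R3, 1R0, 1R1, 1R2, 1R3, 2R0, 2R1, 2R2, 2R3, 3R0, 3R1, 3R2, 3R3
Branch closes: r and ¬r both at 3.
All branches of the tableau close; one closing branch shown above.

No, unsatisfiable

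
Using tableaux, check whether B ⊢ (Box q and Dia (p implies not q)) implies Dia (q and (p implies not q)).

Tableau for the negation not ((Box q and Dia (p implies not q)) implies Dia (q and (p implies not q))):
1. not ((Box q and Dia (p implies not q)) implies Dia (q and (p implies not q))), w0
2. Box q and Dia (p implies not q), w0   [neg-implies-rule on 1]
3. not Dia (q and (p implies not q)), w0   [neg-implies-rule on 1]
4. Box q, w0   [and-rule on 2]
5. Dia (p implies not q), w0   [and-rule on 2]
6. not (q and (p implies not q)), w0   [neg-Dia-rule on 3 via w0Rw0]
7. q, w0   [Box-rule on 4 via w0Rw0]
8. not (p implies not q), w0   [neg-and-rule on 6 (branches; this branch)]
9. p, w0   [neg-implies-rule on 8]
10. p implies not q, w1   [Dia-rule on 5: fresh world w1, w0Rw1]
11. not (q and (p implies not q)), w1   [neg-Dia-rule on 3 via w0Rw1]
12. q, w1   [Box-rule on 4 via w0Rw1]
13. not p, w1   [implies-rule on 10 (branches; this branch)]
14. not (p implies not q), w1   [neg-and-rule on 11 (branches; this branch)]
15. p, w1   [neg-implies-rule on 14]
Accessibility: w0Rw0, w0Rw1, w1Rw0, w1Rw1
Branch closes: p and not p both at w1.
All branches of the negation close; one closing branch shown above.

Valid in B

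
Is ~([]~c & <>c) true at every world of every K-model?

Valid in K

Tableau for the negation []~c & <>c:
1. []~c & <>c, 0
2. []~c, 0
3. <>c, 0
4. c, 1
5. ~c, 1
Accessibility: 0R1
Branch closes: c and ~c both at 1.
All branches of the negation close; one closing branch shown above.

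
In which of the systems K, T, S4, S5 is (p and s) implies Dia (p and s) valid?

T, S4, S5

T-tableau for the negation not ((p and s) implies Dia (p and s)):
1. not ((p and s) implies Dia (p and s)), u
2. p and s, u   [neg-implies-rule on 1]
3. not Dia (p and s), u   [neg-implies-rule on 1]
4. p, u   [and-rule on 2]
5. s, u   [and-rule on 2]
6. not (p and s), u   [neg-Dia-rule on 3 via uRu]
7. not s, u   [neg-and-rule on 6 (branches; this branch)]
Accessibility: uRu
Branch closes: s and not s both at u.
Every branch closes (one shown): valid in T, hence also in S4, S5 (every theorem of T is a theorem of S4 and S5).
K-tableau for the negation not ((p and s) implies Dia (p and s)):
1. not ((p and s) implies Dia (p and s)), u
2. p and s, u   [neg-implies-rule on 1]
3. not Dia (p and s), u   [neg-implies-rule on 1]
4. p, u   [and-rule on 2]
5. s, u   [and-rule on 2]
Complete open branch: countermodel on a K-frame, so not valid in K.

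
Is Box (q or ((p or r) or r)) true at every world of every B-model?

Not valid

Tableau for the negation not Box (q or ((p or r) or r)):
1. not Box (q or ((p or r) or r)), w0
2. not (q or ((p or r) or r)), w1
3. not q, w1
4. not ((p or r) or r), w1
5. not (p or r), w1
6. not r, w1
7. not p, w1
Accessibility: w0Rw0, w0Rw1, w1Rw0, w1Rw1
The negation has an open branch (countermodel exists).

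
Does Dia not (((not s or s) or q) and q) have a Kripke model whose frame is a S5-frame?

Satisfiable (open branch found)

1. Dia not (((not s or s) or q) and q), 0
2. not (((not s or s) or q) and q), 1   [Dia-rule on 1: fresh world 1, 0R1]
3. not q, 1   [neg-and-rule on 2 (branches; this branch)]
Accessibility: 0R0, 0R1, 1R0, 1R1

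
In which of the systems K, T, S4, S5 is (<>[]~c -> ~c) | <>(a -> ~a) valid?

S4-tableau for the negation ~((<>[]~c -> ~c) | <>(a -> ~a)):
1. ~((<>[]~c -> ~c) | <>(a -> ~a)), u
2. ~(<>[]~c -> ~c), u
3. ~<>(a -> ~a), u
4. <>[]~c, u
5. c, u
6. ~(a -> ~a), u
7. a, u
8. []~c, v
9. ~(a -> ~a), v
10. a, v
11. ~c, v
Accessibility: uRu, uRv, vRv
Complete open branch: countermodel on an S4-frame, so not valid in S4, nor in K, T (the same frame is also a K-frame and a T-frame).
S5-tableau for the negation ~((<>[]~c -> ~c) | <>(a -> ~a)):
1. ~((<>[]~c -> ~c) | <>(a -> ~a)), u
2. ~(<>[]~c -> ~c), u
3. ~<>(a -> ~a), u
4. <>[]~c, u
5. c, u
6. ~(a -> ~a), u
7. a, u
8. []~c, v
9. ~(a -> ~a), v
10. a, v
11. ~c, u
Accessibility: uRu, uRv, vRu, vRv
Branch closes: c and ~c both at u.
Every branch closes (one shown): valid in S5.

S5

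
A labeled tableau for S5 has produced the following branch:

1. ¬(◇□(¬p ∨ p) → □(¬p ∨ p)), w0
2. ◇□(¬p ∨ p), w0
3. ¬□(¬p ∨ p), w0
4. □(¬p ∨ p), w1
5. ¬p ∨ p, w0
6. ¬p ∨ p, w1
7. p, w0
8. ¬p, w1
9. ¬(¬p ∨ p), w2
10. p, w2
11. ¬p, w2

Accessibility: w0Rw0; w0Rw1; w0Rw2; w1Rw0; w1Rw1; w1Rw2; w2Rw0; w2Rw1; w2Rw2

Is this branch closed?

Yes, closed

Both p and ¬p appear at w2.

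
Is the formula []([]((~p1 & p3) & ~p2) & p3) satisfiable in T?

Satisfiable (open branch found)

1. []([]((~p1 & p3) & ~p2) & p3), 0
2. []((~p1 & p3) & ~p2) & p3, 0
3. []((~p1 & p3) & ~p2), 0
4. p3, 0
5. (~p1 & p3) & ~p2, 0
6. ~p1 & p3, 0
7. ~p2, 0
8. ~p1, 0
Accessibility: 0R0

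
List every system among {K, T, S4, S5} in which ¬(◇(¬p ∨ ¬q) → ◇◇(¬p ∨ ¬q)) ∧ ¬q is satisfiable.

K

K-tableau for the formula:
1. ¬(◇(¬p ∨ ¬q) → ◇◇(¬p ∨ ¬q)) ∧ ¬q, u
2. ¬(◇(¬p ∨ ¬q) → ◇◇(¬p ∨ ¬q)), u
3. ¬q, u
4. ◇(¬p ∨ ¬q), u
5. ¬◇◇(¬p ∨ ¬q), u
6. ¬p ∨ ¬q, v
7. ¬◇(¬p ∨ ¬q), v
8. ¬q, v
Accessibility: uRv
Complete open branch: satisfiable in K.
T-tableau for the formula:
1. ¬(◇(¬p ∨ ¬q) → ◇◇(¬p ∨ ¬q)) ∧ ¬q, u
2. ¬(◇(¬p ∨ ¬q) → ◇◇(¬p ∨ ¬q)), u
3. ¬q, u
4. ◇(¬p ∨ ¬q), u
5. ¬◇◇(¬p ∨ ¬q), u
6. ¬◇(¬p ∨ ¬q), u
7. ¬(¬p ∨ ¬q), u
8. p, u
9. q, u
Accessibility: uRu
Branch closes: q and ¬q both at u.
Every branch closes (one shown): unsatisfiable in T, hence also in S4, S5 (every S4/S5-frame is a T-frame).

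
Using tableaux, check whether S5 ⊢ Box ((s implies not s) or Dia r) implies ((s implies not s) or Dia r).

Tableau for the negation not (Box ((s implies not s) or Dia r) implies ((s implies not s) or Dia r)):
1. not (Box ((s implies not s) or Dia r) implies ((s implies not s) or Dia r)), w0
2. Box ((s implies not s) or Dia r), w0   [neg-implies-rule on 1]
3. not ((s implies not s) or Dia r), w0   [neg-implies-rule on 1]
4. not (s implies not s), w0   [neg-or-rule on 3]
5. not Dia r, w0   [neg-or-rule on 3]
6. s, w0   [neg-implies-rule on 4]
7. (s implies not s) or Dia r, w0   [Box-rule on 2 via w0Rw0]
8. not r, w0   [neg-Dia-rule on 5 via w0Rw0]
9. Dia r, w0   [or-rule on 7 (branches; this branch)]
10. r, w1   [Dia-rule on 9: fresh world w1, w0Rw1]
11. (s implies not s) or Dia r, w1   [Box-rule on 2 via w0Rw1]
12. not r, w1   [neg-Dia-rule on 5 via w0Rw1]
Accessibility: w0Rw0, w0Rw1, w1Rw0, w1Rw1
Branch closes: r and not r both at w1.
All branches of the negation close; one closing branch shown above.

Valid in S5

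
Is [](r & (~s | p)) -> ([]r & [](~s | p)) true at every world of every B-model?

Tableau for the negation ~([](r & (~s | p)) -> ([]r & [](~s | p))):
1. ~([](r & (~s | p)) -> ([]r & [](~s | p))), 0
2. [](r & (~s | p)), 0   [~->-rule on 1]
3. ~([]r & [](~s | p)), 0   [~->-rule on 1]
4. r & (~s | p), 0   [[]-rule on 2 via 0R0]
5. r, 0   [&-rule on 4]
6. ~s | p, 0   [&-rule on 4]
7. ~[](~s | p), 0   [~&-rule on 3 (branches; this branch)]
8. p, 0   [|-rule on 6 (branches; this branch)]
9. ~(~s | p), 1   [~[]-rule on 7: fresh world 1, 0R1]
10. s, 1   [~|-rule on 9]
11. ~p, 1   [~|-rule on 9]
12. r & (~s | p), 1   [[]-rule on 2 via 0R1]
13. r, 1   [&-rule on 12]
14. ~s | p, 1   [&-rule on 12]
15. p, 1   [|-rule on 14 (branches; this branch)]
Accessibility: 0R0, 0R1, 1R0, 1R1
Branch closes: p and ~p both at 1.
All branches of the negation close; one closing branch shown above.

Yes, valid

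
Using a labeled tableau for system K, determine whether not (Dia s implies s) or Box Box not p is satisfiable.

Yes, satisfiable

1. not (Dia s implies s) or Box Box not p, u
2. Box Box not p, u   [or-rule on 1 (branches; this branch)]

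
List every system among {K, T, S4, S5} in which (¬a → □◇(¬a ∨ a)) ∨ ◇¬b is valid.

T, S4, S5

K-tableau for the negation ¬((¬a → □◇(¬a ∨ a)) ∨ ◇¬b):
1. ¬((¬a → □◇(¬a ∨ a)) ∨ ◇¬b), w0
2. ¬(¬a → □◇(¬a ∨ a)), w0   [¬∨-rule on 1]
3. ¬◇¬b, w0   [¬∨-rule on 1]
4. ¬a, w0   [¬→-rule on 2]
5. ¬□◇(¬a ∨ a), w0   [¬→-rule on 2]
6. ¬◇(¬a ∨ a), w1   [¬□-rule on 5: fresh world w1, w0Rw1]
7. b, w1   [¬◇-rule on 3 via w0Rw1]
Accessibility: w0Rw1
Complete open branch: countermodel on a K-frame, so not valid in K.
T-tableau for the negation ¬((¬a → □◇(¬a ∨ a)) ∨ ◇¬b):
1. ¬((¬a → □◇(¬a ∨ a)) ∨ ◇¬b), w0
2. ¬(¬a → □◇(¬a ∨ a)), w0   [¬∨-rule on 1]
3. ¬◇¬b, w0   [¬∨-rule on 1]
4. ¬a, w0   [¬→-rule on 2]
5. ¬□◇(¬a ∨ a), w0   [¬→-rule on 2]
6. b, w0   [¬◇-rule on 3 via w0Rw0]
7. ¬◇(¬a ∨ a), w1   [¬□-rule on 5: fresh world w1, w0Rw1]
8. b, w1   [¬◇-rule on 3 via w0Rw1]
9. ¬(¬a ∨ a), w1   [¬◇-rule on 7 via w1Rw1]
10. a, w1   [¬∨-rule on 9]
11. ¬a, w1   [¬∨-rule on 9]
Accessibility: w0Rw0, w0Rw1, w1Rw1
Branch closes: a and ¬a both at w1.
Every branch closes (one shown): valid in T, hence also in S4, S5 (every theorem of T is a theorem of S4 and S5).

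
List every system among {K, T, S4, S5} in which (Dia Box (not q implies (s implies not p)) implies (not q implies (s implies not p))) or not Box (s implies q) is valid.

T-tableau for the negation not ((Dia Box (not q implies (s implies not p)) implies (not q implies (s implies not p))) or not Box (s implies q)):
1. not ((Dia Box (not q implies (s implies not p)) implies (not q implies (s implies not p))) or not Box (s implies q)), u
2. not (Dia Box (not q implies (s implies not p)) implies (not q implies (s implies not p))), u
3. Box (s implies q), u
4. Dia Box (not q implies (s implies not p)), u
5. not (not q implies (s implies not p)), u
6. not q, u
7. not (s implies not p), u
8. s, u
9. p, u
10. s implies q, u
11. q, u
Accessibility: uRu
Branch closes: q and not q both at u.
Every branch closes (one shown): valid in T, hence also in S4, S5 (every theorem of T is a theorem of S4 and S5).
K-tableau for the negation not ((Dia Box (not q implies (s implies not p)) implies (not q implies (s implies not p))) or not Box (s implies q)):
1. not ((Dia Box (not q implies (s implies not p)) implies (not q implies (s implies not p))) or not Box (s implies q)), u
2. not (Dia Box (not q implies (s implies not p)) implies (not q implies (s implies not p))), u
3. Box (s implies q), u
4. Dia Box (not q implies (s implies not p)), u
5. not (not q implies (s implies not p)), u
6. not q, u
7. not (s implies not p), u
8. s, u
9. p, u
10. Box (not q implies (s implies not p)), v
11. s implies q, v
12. q, v
Accessibility: uRv
Complete open branch: countermodel on a K-frame, so not valid in K.

T, S4, S5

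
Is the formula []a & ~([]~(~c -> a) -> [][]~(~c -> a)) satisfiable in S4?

Unsatisfiable

1. []a & ~([]~(~c -> a) -> [][]~(~c -> a)), w0
2. []a, w0
3. ~([]~(~c -> a) -> [][]~(~c -> a)), w0
4. []~(~c -> a), w0
5. ~[][]~(~c -> a), w0
6. a, w0
7. ~(~c -> a), w0
8. ~c, w0
9. ~a, w0
Accessibility: w0Rw0
Branch closes: a and ~a both at w0.
(One branch shown.) All branches close.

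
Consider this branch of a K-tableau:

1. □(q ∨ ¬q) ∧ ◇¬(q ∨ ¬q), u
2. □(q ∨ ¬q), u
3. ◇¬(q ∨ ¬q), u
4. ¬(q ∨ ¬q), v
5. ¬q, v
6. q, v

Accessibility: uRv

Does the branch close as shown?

Yes, closed

Both q and ¬q appear at v.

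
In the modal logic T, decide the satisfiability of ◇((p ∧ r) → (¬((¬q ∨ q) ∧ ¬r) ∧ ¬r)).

Yes, satisfiable

1. ◇((p ∧ r) → (¬((¬q ∨ q) ∧ ¬r) ∧ ¬r)), w0
2. (p ∧ r) → (¬((¬q ∨ q) ∧ ¬r) ∧ ¬r), w1
3. ¬(p ∧ r), w1
4. ¬r, w1
Accessibility: w0Rw0, w0Rw1, w1Rw1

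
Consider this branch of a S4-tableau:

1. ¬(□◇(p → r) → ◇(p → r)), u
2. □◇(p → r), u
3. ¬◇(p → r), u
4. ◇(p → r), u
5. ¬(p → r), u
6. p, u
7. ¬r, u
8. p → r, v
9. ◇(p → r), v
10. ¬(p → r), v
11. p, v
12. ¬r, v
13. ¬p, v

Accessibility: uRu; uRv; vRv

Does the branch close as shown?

Yes, closed

Both p and ¬p appear at v.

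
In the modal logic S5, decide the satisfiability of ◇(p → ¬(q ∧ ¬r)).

1. ◇(p → ¬(q ∧ ¬r)), w0
2. p → ¬(q ∧ ¬r), w1   [◇-rule on 1: fresh world w1, w0Rw1]
3. ¬(q ∧ ¬r), w1   [→-rule on 2 (branches; this branch)]
4. r, w1   [¬∧-rule on 3 (branches; this branch)]
Accessibility: w0Rw0, w0Rw1, w1Rw0, w1Rw1

Satisfiable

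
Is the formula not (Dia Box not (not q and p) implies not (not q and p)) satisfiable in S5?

1. not (Dia Box not (not q and p) implies not (not q and p)), 0
2. Dia Box not (not q and p), 0
3. not q and p, 0
4. not q, 0
5. p, 0
6. Box not (not q and p), 1
7. not (not q and p), 0
8. not (not q and p), 1
9. not p, 0
Accessibility: 0R0, 0R1, 1R0, 1R1
Branch closes: p and not p both at 0.
Every branch closes; the branch above is one of them.

No, unsatisfiable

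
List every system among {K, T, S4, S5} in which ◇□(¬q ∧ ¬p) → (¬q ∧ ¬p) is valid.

S5

S4-tableau for the negation ¬(◇□(¬q ∧ ¬p) → (¬q ∧ ¬p)):
1. ¬(◇□(¬q ∧ ¬p) → (¬q ∧ ¬p)), u
2. ◇□(¬q ∧ ¬p), u
3. ¬(¬q ∧ ¬p), u
4. p, u
5. □(¬q ∧ ¬p), v
6. ¬q ∧ ¬p, v
7. ¬q, v
8. ¬p, v
Accessibility: uRu, uRv, vRv
Complete open branch: countermodel on an S4-frame, so not valid in S4, nor in K, T (the same frame is also a K-frame and a T-frame).
S5-tableau for the negation ¬(◇□(¬q ∧ ¬p) → (¬q ∧ ¬p)):
1. ¬(◇□(¬q ∧ ¬p) → (¬q ∧ ¬p)), u
2. ◇□(¬q ∧ ¬p), u
3. ¬(¬q ∧ ¬p), u
4. p, u
5. □(¬q ∧ ¬p), v
6. ¬q ∧ ¬p, u
7. ¬q, u
8. ¬p, u
Accessibility: uRu, uRv, vRu, vRv
Branch closes: p and ¬p both at u.
Every branch closes (one shown): valid in S5.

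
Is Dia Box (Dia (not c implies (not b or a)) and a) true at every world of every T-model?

Tableau for the negation not Dia Box (Dia (not c implies (not b or a)) and a):
1. not Dia Box (Dia (not c implies (not b or a)) and a), u
2. not Box (Dia (not c implies (not b or a)) and a), u   [neg-Dia-rule on 1 via uRu]
3. not (Dia (not c implies (not b or a)) and a), v   [neg-Box-rule on 2: fresh world v, uRv]
4. not Box (Dia (not c implies (not b or a)) and a), v   [neg-Dia-rule on 1 via uRv]
5. not a, v   [neg-and-rule on 3 (branches; this branch)]
6. not (Dia (not c implies (not b or a)) and a), w   [neg-Box-rule on 4: fresh world w, vRw]
7. not a, w   [neg-and-rule on 6 (branches; this branch)]
Accessibility: uRu, uRv, vRv, vRw, wRw
The negation has an open branch (countermodel exists).

No, not valid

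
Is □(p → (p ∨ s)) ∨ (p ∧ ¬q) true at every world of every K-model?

Yes, valid

Tableau for the negation ¬(□(p → (p ∨ s)) ∨ (p ∧ ¬q)):
1. ¬(□(p → (p ∨ s)) ∨ (p ∧ ¬q)), 0
2. ¬□(p → (p ∨ s)), 0
3. ¬(p ∧ ¬q), 0
4. q, 0
5. ¬(p → (p ∨ s)), 1
6. p, 1
7. ¬(p ∨ s), 1
8. ¬p, 1
9. ¬s, 1
Accessibility: 0R1
Branch closes: p and ¬p both at 1.
All branches of the negation close; one closing branch shown above.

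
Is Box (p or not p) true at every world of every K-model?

Valid

Tableau for the negation not Box (p or not p):
1. not Box (p or not p), 0
2. not (p or not p), 1
3. not p, 1
4. p, 1
Accessibility: 0R1
Branch closes: p and not p both at 1.
All branches of the negation close; one closing branch shown above.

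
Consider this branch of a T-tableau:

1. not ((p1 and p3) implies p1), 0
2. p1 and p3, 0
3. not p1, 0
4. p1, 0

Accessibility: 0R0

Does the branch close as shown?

Both p1 and not p1 appear at 0.

Yes, closed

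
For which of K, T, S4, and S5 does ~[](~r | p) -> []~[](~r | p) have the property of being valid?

S5

S5-tableau for the negation ~(~[](~r | p) -> []~[](~r | p)):
1. ~(~[](~r | p) -> []~[](~r | p)), 0
2. ~[](~r | p), 0
3. ~[]~[](~r | p), 0
4. ~(~r | p), 1
5. r, 1
6. ~p, 1
7. [](~r | p), 2
8. ~r | p, 0
9. ~r | p, 1
10. ~r | p, 2
11. p, 0
12. p, 1
Accessibility: 0R0, 0R1, 0R2, 1R0, 1R1, 1R2, 2R0, 2R1, 2R2
Branch closes: p and ~p both at 1.
Every branch closes (one shown): valid in S5.
S4-tableau for the negation ~(~[](~r | p) -> []~[](~r | p)):
1. ~(~[](~r | p) -> []~[](~r | p)), 0
2. ~[](~r | p), 0
3. ~[]~[](~r | p), 0
4. ~(~r | p), 1
5. r, 1
6. ~p, 1
7. [](~r | p), 2
8. ~r | p, 2
9. p, 2
Accessibility: 0R0, 0R1, 0R2, 1R1, 2R2
Complete open branch: countermodel on an S4-frame, so not valid in S4, nor in K, T (the same frame is also a K-frame and a T-frame).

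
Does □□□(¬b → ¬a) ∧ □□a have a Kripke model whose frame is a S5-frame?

Satisfiable (open branch found)

1. □□□(¬b → ¬a) ∧ □□a, w0
2. □□□(¬b → ¬a), w0   [∧-rule on 1]
3. □□a, w0   [∧-rule on 1]
4. □□(¬b → ¬a), w0   [□-rule on 2 via w0Rw0]
5. □a, w0   [□-rule on 3 via w0Rw0]
6. □(¬b → ¬a), w0   [□-rule on 4 via w0Rw0]
7. a, w0   [□-rule on 5 via w0Rw0]
8. ¬b → ¬a, w0   [□-rule on 6 via w0Rw0]
9. b, w0   [→-rule on 8 (branches; this branch)]
Accessibility: w0Rw0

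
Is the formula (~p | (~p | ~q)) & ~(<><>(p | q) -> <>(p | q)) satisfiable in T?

Satisfiable

1. (~p | (~p | ~q)) & ~(<><>(p | q) -> <>(p | q)), 0
2. ~p | (~p | ~q), 0
3. ~(<><>(p | q) -> <>(p | q)), 0
4. <><>(p | q), 0
5. ~<>(p | q), 0
6. ~(p | q), 0
7. ~p, 0
8. ~q, 0
9. ~p | ~q, 0
10. <>(p | q), 1
11. ~(p | q), 1
12. ~p, 1
13. ~q, 1
14. p | q, 2
15. q, 2
Accessibility: 0R0, 0R1, 1R1, 1R2, 2R2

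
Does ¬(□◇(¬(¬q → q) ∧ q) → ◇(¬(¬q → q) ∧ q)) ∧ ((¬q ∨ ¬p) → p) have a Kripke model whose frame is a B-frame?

1. ¬(□◇(¬(¬q → q) ∧ q) → ◇(¬(¬q → q) ∧ q)) ∧ ((¬q ∨ ¬p) → p), w0
2. ¬(□◇(¬(¬q → q) ∧ q) → ◇(¬(¬q → q) ∧ q)), w0
3. (¬q ∨ ¬p) → p, w0
4. □◇(¬(¬q → q) ∧ q), w0
5. ¬◇(¬(¬q → q) ∧ q), w0
6. ◇(¬(¬q → q) ∧ q), w0
7. ¬(¬(¬q → q) ∧ q), w0
8. ¬(¬q ∨ ¬p), w0
9. q, w0
10. p, w0
11. ¬q → q, w0
12. ¬(¬q → q) ∧ q, w1
13. ¬(¬q → q), w1
14. q, w1
15. ¬q, w1
Accessibility: w0Rw0, w0Rw1, w1Rw0, w1Rw1
Branch closes: q and ¬q both at w1.
All branches of the tableau close; one closing branch shown above.

Unsatisfiable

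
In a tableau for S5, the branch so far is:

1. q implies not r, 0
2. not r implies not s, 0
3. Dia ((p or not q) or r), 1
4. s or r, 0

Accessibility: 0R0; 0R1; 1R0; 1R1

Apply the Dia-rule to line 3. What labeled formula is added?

a fresh world 2 with 1R2, and (p or not q) or r at 2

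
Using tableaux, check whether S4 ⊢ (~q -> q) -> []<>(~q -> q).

No, not valid

Tableau for the negation ~((~q -> q) -> []<>(~q -> q)):
1. ~((~q -> q) -> []<>(~q -> q)), w0
2. ~q -> q, w0   [~->-rule on 1]
3. ~[]<>(~q -> q), w0   [~->-rule on 1]
4. q, w0   [->-rule on 2 (branches; this branch)]
5. ~<>(~q -> q), w1   [~[]-rule on 3: fresh world w1, w0Rw1]
6. ~(~q -> q), w1   [~<>-rule on 5 via w1Rw1]
7. ~q, w1   [~->-rule on 6]
Accessibility: w0Rw0, w0Rw1, w1Rw1
The negation has an open branch (countermodel exists).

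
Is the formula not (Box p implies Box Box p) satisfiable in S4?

1. not (Box p implies Box Box p), 0
2. Box p, 0
3. not Box Box p, 0
4. p, 0
5. not Box p, 1
6. p, 1
7. not p, 2
8. p, 2
Accessibility: 0R0, 0R1, 0R2, 1R1, 1R2, 2R2
Branch closes: p and not p both at 2.
All branches of the tableau close; one closing branch shown above.

Unsatisfiable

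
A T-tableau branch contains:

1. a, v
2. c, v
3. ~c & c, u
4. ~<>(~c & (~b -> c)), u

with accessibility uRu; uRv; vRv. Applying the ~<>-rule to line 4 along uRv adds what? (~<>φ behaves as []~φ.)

~<>φ behaves as []~φ: propagate the negated body to each accessible world.

~(~c & (~b -> c)), v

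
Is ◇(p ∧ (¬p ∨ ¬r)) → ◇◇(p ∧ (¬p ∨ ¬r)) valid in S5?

Tableau for the negation ¬(◇(p ∧ (¬p ∨ ¬r)) → ◇◇(p ∧ (¬p ∨ ¬r))):
1. ¬(◇(p ∧ (¬p ∨ ¬r)) → ◇◇(p ∧ (¬p ∨ ¬r))), u
2. ◇(p ∧ (¬p ∨ ¬r)), u   [¬→-rule on 1]
3. ¬◇◇(p ∧ (¬p ∨ ¬r)), u   [¬→-rule on 1]
4. ¬◇(p ∧ (¬p ∨ ¬r)), u   [¬◇-rule on 3 via uRu]
5. ¬(p ∧ (¬p ∨ ¬r)), u   [¬◇-rule on 4 via uRu]
6. ¬(¬p ∨ ¬r), u   [¬∧-rule on 5 (branches; this branch)]
7. p, u   [¬∨-rule on 6]
8. r, u   [¬∨-rule on 6]
9. p ∧ (¬p ∨ ¬r), v   [◇-rule on 2: fresh world v, uRv]
10. p, v   [∧-rule on 9]
11. ¬p ∨ ¬r, v   [∧-rule on 9]
12. ¬◇(p ∧ (¬p ∨ ¬r)), v   [¬◇-rule on 3 via uRv]
13. ¬(p ∧ (¬p ∨ ¬r)), v   [¬◇-rule on 4 via uRv]
14. ¬r, v   [∨-rule on 11 (branches; this branch)]
15. ¬(¬p ∨ ¬r), v   [¬∧-rule on 13 (branches; this branch)]
16. r, v   [¬∨-rule on 15]
Accessibility: uRu, uRv, vRu, vRv
Branch closes: r and ¬r both at v.
All branches of the negation close; one closing branch shown above.

Valid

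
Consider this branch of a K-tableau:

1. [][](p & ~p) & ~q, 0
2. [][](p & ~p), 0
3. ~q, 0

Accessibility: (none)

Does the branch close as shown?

No world carries both an atom and its negation.

Not closed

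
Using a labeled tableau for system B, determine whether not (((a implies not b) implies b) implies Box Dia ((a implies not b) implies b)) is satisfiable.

Unsatisfiable

1. not (((a implies not b) implies b) implies Box Dia ((a implies not b) implies b)), 0
2. (a implies not b) implies b, 0   [neg-implies-rule on 1]
3. not Box Dia ((a implies not b) implies b), 0   [neg-implies-rule on 1]
4. not (a implies not b), 0   [implies-rule on 2 (branches; this branch)]
5. a, 0   [neg-implies-rule on 4]
6. b, 0   [neg-implies-rule on 4]
7. not Dia ((a implies not b) implies b), 1   [neg-Box-rule on 3: fresh world 1, 0R1]
8. not ((a implies not b) implies b), 0   [neg-Dia-rule on 7 via 1R0]
9. a implies not b, 0   [neg-implies-rule on 8]
10. not b, 0   [neg-implies-rule on 8]
Accessibility: 0R0, 0R1, 1R0, 1R1
Branch closes: b and not b both at 0.
Every branch closes; the branch above is one of them.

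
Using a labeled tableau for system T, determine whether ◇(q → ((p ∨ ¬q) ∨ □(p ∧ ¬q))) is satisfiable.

Yes, satisfiable

1. ◇(q → ((p ∨ ¬q) ∨ □(p ∧ ¬q))), 0
2. q → ((p ∨ ¬q) ∨ □(p ∧ ¬q)), 1   [◇-rule on 1: fresh world 1, 0R1]
3. (p ∨ ¬q) ∨ □(p ∧ ¬q), 1   [→-rule on 2 (branches; this branch)]
4. □(p ∧ ¬q), 1   [∨-rule on 3 (branches; this branch)]
5. p ∧ ¬q, 1   [□-rule on 4 via 1R1]
6. p, 1   [∧-rule on 5]
7. ¬q, 1   [∧-rule on 5]
Accessibility: 0R0, 0R1, 1R1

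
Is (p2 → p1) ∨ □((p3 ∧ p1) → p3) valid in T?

Valid in T

Tableau for the negation ¬((p2 → p1) ∨ □((p3 ∧ p1) → p3)):
1. ¬((p2 → p1) ∨ □((p3 ∧ p1) → p3)), w0
2. ¬(p2 → p1), w0
3. ¬□((p3 ∧ p1) → p3), w0
4. p2, w0
5. ¬p1, w0
6. ¬((p3 ∧ p1) → p3), w1
7. p3 ∧ p1, w1
8. ¬p3, w1
9. p3, w1
10. p1, w1
Accessibility: w0Rw0, w0Rw1, w1Rw1
Branch closes: p3 and ¬p3 both at w1.
All branches of the negation close; one closing branch shown above.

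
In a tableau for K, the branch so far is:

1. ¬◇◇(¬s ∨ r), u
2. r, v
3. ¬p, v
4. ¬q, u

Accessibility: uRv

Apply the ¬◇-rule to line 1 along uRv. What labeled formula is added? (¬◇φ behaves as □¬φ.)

¬◇φ behaves as □¬φ: propagate the negated body to each accessible world.

¬◇(¬s ∨ r), v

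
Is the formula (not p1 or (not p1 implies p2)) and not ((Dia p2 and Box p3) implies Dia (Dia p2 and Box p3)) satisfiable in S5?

1. (not p1 or (not p1 implies p2)) and not ((Dia p2 and Box p3) implies Dia (Dia p2 and Box p3)), 0
2. not p1 or (not p1 implies p2), 0
3. not ((Dia p2 and Box p3) implies Dia (Dia p2 and Box p3)), 0
4. Dia p2 and Box p3, 0
5. not Dia (Dia p2 and Box p3), 0
6. Dia p2, 0
7. Box p3, 0
8. not (Dia p2 and Box p3), 0
9. p3, 0
10. not p1 implies p2, 0
11. not Box p3, 0
12. p2, 0
13. p2, 1
14. not (Dia p2 and Box p3), 1
15. p3, 1
16. not Box p3, 1
17. not p3, 2
18. not (Dia p2 and Box p3), 2
19. p3, 2
Accessibility: 0R0, 0R1, 0R2, 1R0, 1R1, 1R2, 2R0, 2R1, 2R2
Branch closes: p3 and not p3 both at 2.
Every branch closes; the branch above is one of them.

Unsatisfiable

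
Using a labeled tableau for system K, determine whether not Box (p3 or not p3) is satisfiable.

Unsatisfiable (every branch closes)

1. not Box (p3 or not p3), 0
2. not (p3 or not p3), 1
3. not p3, 1
4. p3, 1
Accessibility: 0R1
Branch closes: p3 and not p3 both at 1.
Every branch closes; the branch above is one of them.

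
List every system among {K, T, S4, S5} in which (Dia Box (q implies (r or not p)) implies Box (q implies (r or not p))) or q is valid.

S4-tableau for the negation not ((Dia Box (q implies (r or not p)) implies Box (q implies (r or not p))) or q):
1. not ((Dia Box (q implies (r or not p)) implies Box (q implies (r or not p))) or q), w0
2. not (Dia Box (q implies (r or not p)) implies Box (q implies (r or not p))), w0
3. not q, w0
4. Dia Box (q implies (r or not p)), w0
5. not Box (q implies (r or not p)), w0
6. Box (q implies (r or not p)), w1
7. q implies (r or not p), w1
8. r or not p, w1
9. not p, w1
10. not (q implies (r or not p)), w2
11. q, w2
12. not (r or not p), w2
13. not r, w2
14. p, w2
Accessibility: w0Rw0, w0Rw1, w0Rw2, w1Rw1, w2Rw2
Complete open branch: countermodel on an S4-frame, so not valid in S4, nor in K, T (the same frame is also a K-frame and a T-frame).
S5-tableau for the negation not ((Dia Box (q implies (r or not p)) implies Box (q implies (r or not p))) or q):
1. not ((Dia Box (q implies (r or not p)) implies Box (q implies (r or not p))) or q), w0
2. not (Dia Box (q implies (r or not p)) implies Box (q implies (r or not p))), w0
3. not q, w0
4. Dia Box (q implies (r or not p)), w0
5. not Box (q implies (r or not p)), w0
6. Box (q implies (r or not p)), w1
7. q implies (r or not p), w0
8. q implies (r or not p), w1
9. r or not p, w0
10. r or not p, w1
11. not p, w0
12. not p, w1
13. not (q implies (r or not p)), w2
14. q, w2
15. not (r or not p), w2
16. not r, w2
17. p, w2
18. q implies (r or not p), w2
19. r or not p, w2
20. not p, w2
Accessibility: w0Rw0, w0Rw1, w0Rw2, w1Rw0, w1Rw1, w1Rw2, w2Rw0, w2Rw1, w2Rw2
Branch closes: p and not p both at w2.
Every branch closes (one shown): valid in S5.

S5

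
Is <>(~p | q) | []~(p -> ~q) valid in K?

Tableau for the negation ~(<>(~p | q) | []~(p -> ~q)):
1. ~(<>(~p | q) | []~(p -> ~q)), w0
2. ~<>(~p | q), w0
3. ~[]~(p -> ~q), w0
4. p -> ~q, w1
5. ~(~p | q), w1
6. p, w1
7. ~q, w1
Accessibility: w0Rw1
The negation has an open branch (countermodel exists).

Not valid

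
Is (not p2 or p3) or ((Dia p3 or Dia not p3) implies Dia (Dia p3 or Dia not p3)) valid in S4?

Tableau for the negation not ((not p2 or p3) or ((Dia p3 or Dia not p3) implies Dia (Dia p3 or Dia not p3))):
1. not ((not p2 or p3) or ((Dia p3 or Dia not p3) implies Dia (Dia p3 or Dia not p3))), u
2. not (not p2 or p3), u
3. not ((Dia p3 or Dia not p3) implies Dia (Dia p3 or Dia not p3)), u
4. p2, u
5. not p3, u
6. Dia p3 or Dia not p3, u
7. not Dia (Dia p3 or Dia not p3), u
8. not (Dia p3 or Dia not p3), u
9. not Dia p3, u
10. not Dia not p3, u
11. p3, u
Accessibility: uRu
Branch closes: p3 and not p3 both at u.
All branches of the negation close; one closing branch shown above.

Yes, valid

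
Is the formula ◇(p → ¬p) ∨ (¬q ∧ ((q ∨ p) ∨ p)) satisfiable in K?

1. ◇(p → ¬p) ∨ (¬q ∧ ((q ∨ p) ∨ p)), 0
2. ¬q ∧ ((q ∨ p) ∨ p), 0   [∨-rule on 1 (branches; this branch)]
3. ¬q, 0   [∧-rule on 2]
4. (q ∨ p) ∨ p, 0   [∧-rule on 2]
5. p, 0   [∨-rule on 4 (branches; this branch)]

Satisfiable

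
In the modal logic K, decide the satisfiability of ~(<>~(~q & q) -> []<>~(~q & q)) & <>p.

1. ~(<>~(~q & q) -> []<>~(~q & q)) & <>p, u
2. ~(<>~(~q & q) -> []<>~(~q & q)), u   [&-rule on 1]
3. <>p, u   [&-rule on 1]
4. <>~(~q & q), u   [~->-rule on 2]
5. ~[]<>~(~q & q), u   [~->-rule on 2]
6. p, v   [<>-rule on 3: fresh world v, uRv]
7. ~(~q & q), w   [<>-rule on 4: fresh world w, uRw]
8. ~q, w   [~&-rule on 7 (branches; this branch)]
9. ~<>~(~q & q), x   [~[]-rule on 5: fresh world x, uRx]
Accessibility: uRv, uRw, uRx

Satisfiable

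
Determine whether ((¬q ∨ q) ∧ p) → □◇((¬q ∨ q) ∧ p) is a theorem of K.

Not valid

Tableau for the negation ¬(((¬q ∨ q) ∧ p) → □◇((¬q ∨ q) ∧ p)):
1. ¬(((¬q ∨ q) ∧ p) → □◇((¬q ∨ q) ∧ p)), u
2. (¬q ∨ q) ∧ p, u
3. ¬□◇((¬q ∨ q) ∧ p), u
4. ¬q ∨ q, u
5. p, u
6. q, u
7. ¬◇((¬q ∨ q) ∧ p), v
Accessibility: uRv
The negation has an open branch (countermodel exists).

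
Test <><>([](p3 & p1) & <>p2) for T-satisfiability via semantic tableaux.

Satisfiable

1. <><>([](p3 & p1) & <>p2), w0
2. <>([](p3 & p1) & <>p2), w1   [<>-rule on 1: fresh world w1, w0Rw1]
3. [](p3 & p1) & <>p2, w2   [<>-rule on 2: fresh world w2, w1Rw2]
4. [](p3 & p1), w2   [&-rule on 3]
5. <>p2, w2   [&-rule on 3]
6. p3 & p1, w2   [[]-rule on 4 via w2Rw2]
7. p3, w2   [&-rule on 6]
8. p1, w2   [&-rule on 6]
9. p2, w3   [<>-rule on 5: fresh world w3, w2Rw3]
10. p3 & p1, w3   [[]-rule on 4 via w2Rw3]
11. p3, w3   [&-rule on 10]
12. p1, w3   [&-rule on 10]
Accessibility: w0Rw0, w0Rw1, w1Rw1, w1Rw2, w2Rw2, w2Rw3, w3Rw3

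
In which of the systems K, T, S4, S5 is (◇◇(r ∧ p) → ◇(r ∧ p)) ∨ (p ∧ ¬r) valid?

S4-tableau for the negation ¬((◇◇(r ∧ p) → ◇(r ∧ p)) ∨ (p ∧ ¬r)):
1. ¬((◇◇(r ∧ p) → ◇(r ∧ p)) ∨ (p ∧ ¬r)), 0
2. ¬(◇◇(r ∧ p) → ◇(r ∧ p)), 0
3. ¬(p ∧ ¬r), 0
4. ◇◇(r ∧ p), 0
5. ¬◇(r ∧ p), 0
6. ¬(r ∧ p), 0
7. r, 0
8. ¬p, 0
9. ◇(r ∧ p), 1
10. ¬(r ∧ p), 1
11. ¬p, 1
12. r ∧ p, 2
13. r, 2
14. p, 2
15. ¬(r ∧ p), 2
16. ¬p, 2
Accessibility: 0R0, 0R1, 0R2, 1R1, 1R2, 2R2
Branch closes: p and ¬p both at 2.
Every branch closes (one shown): valid in S4, hence also in S5 (every theorem of S4 is a theorem of S5).
T-tableau for the negation ¬((◇◇(r ∧ p) → ◇(r ∧ p)) ∨ (p ∧ ¬r)):
1. ¬((◇◇(r ∧ p) → ◇(r ∧ p)) ∨ (p ∧ ¬r)), 0
2. ¬(◇◇(r ∧ p) → ◇(r ∧ p)), 0
3. ¬(p ∧ ¬r), 0
4. ◇◇(r ∧ p), 0
5. ¬◇(r ∧ p), 0
6. ¬(r ∧ p), 0
7. r, 0
8. ¬p, 0
9. ◇(r ∧ p), 1
10. ¬(r ∧ p), 1
11. ¬p, 1
12. r ∧ p, 2
13. r, 2
14. p, 2
Accessibility: 0R0, 0R1, 1R1, 1R2, 2R2
Complete open branch: countermodel on a T-frame, so not valid in T, nor in K (the same frame is also a K-frame).

S4, S5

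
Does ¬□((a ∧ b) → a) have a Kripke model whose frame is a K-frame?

1. ¬□((a ∧ b) → a), 0
2. ¬((a ∧ b) → a), 1   [¬□-rule on 1: fresh world 1, 0R1]
3. a ∧ b, 1   [¬→-rule on 2]
4. ¬a, 1   [¬→-rule on 2]
5. a, 1   [∧-rule on 3]
6. b, 1   [∧-rule on 3]
Accessibility: 0R1
Branch closes: a and ¬a both at 1.
(One branch shown.) All branches close.

Unsatisfiable (every branch closes)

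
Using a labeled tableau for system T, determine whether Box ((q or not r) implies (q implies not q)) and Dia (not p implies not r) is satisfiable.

Satisfiable (open branch found)

1. Box ((q or not r) implies (q implies not q)) and Dia (not p implies not r), 0
2. Box ((q or not r) implies (q implies not q)), 0
3. Dia (not p implies not r), 0
4. (q or not r) implies (q implies not q), 0
5. q implies not q, 0
6. not q, 0
7. not p implies not r, 1
8. (q or not r) implies (q implies not q), 1
9. not r, 1
10. q implies not q, 1
11. not q, 1
Accessibility: 0R0, 0R1, 1R1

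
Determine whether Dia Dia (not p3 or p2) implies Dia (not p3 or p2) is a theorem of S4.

Tableau for the negation not (Dia Dia (not p3 or p2) implies Dia (not p3 or p2)):
1. not (Dia Dia (not p3 or p2) implies Dia (not p3 or p2)), u
2. Dia Dia (not p3 or p2), u
3. not Dia (not p3 or p2), u
4. not (not p3 or p2), u
5. p3, u
6. not p2, u
7. Dia (not p3 or p2), v
8. not (not p3 or p2), v
9. p3, v
10. not p2, v
11. not p3 or p2, w
12. not (not p3 or p2), w
13. p3, w
14. not p2, w
15. p2, w
Accessibility: uRu, uRv, uRw, vRv, vRw, wRw
Branch closes: p2 and not p2 both at w.
All branches of the negation close; one closing branch shown above.

Yes, valid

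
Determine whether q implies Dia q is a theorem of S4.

Valid

Tableau for the negation not (q implies Dia q):
1. not (q implies Dia q), u
2. q, u
3. not Dia q, u
4. not q, u
Accessibility: uRu
Branch closes: q and not q both at u.
All branches of the negation close; one closing branch shown above.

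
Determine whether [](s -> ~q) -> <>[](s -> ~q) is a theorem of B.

Tableau for the negation ~([](s -> ~q) -> <>[](s -> ~q)):
1. ~([](s -> ~q) -> <>[](s -> ~q)), u
2. [](s -> ~q), u
3. ~<>[](s -> ~q), u
4. s -> ~q, u
5. ~[](s -> ~q), u
6. ~q, u
7. ~(s -> ~q), v
8. s, v
9. q, v
10. s -> ~q, v
11. ~[](s -> ~q), v
12. ~q, v
Accessibility: uRu, uRv, vRu, vRv
Branch closes: q and ~q both at v.
Every branch of the negation's tableau closes; the branch above is one of them.

Valid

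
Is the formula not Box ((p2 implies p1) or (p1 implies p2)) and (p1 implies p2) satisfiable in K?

No, unsatisfiable

1. not Box ((p2 implies p1) or (p1 implies p2)) and (p1 implies p2), w0
2. not Box ((p2 implies p1) or (p1 implies p2)), w0   [and-rule on 1]
3. p1 implies p2, w0   [and-rule on 1]
4. p2, w0   [implies-rule on 3 (branches; this branch)]
5. not ((p2 implies p1) or (p1 implies p2)), w1   [neg-Box-rule on 2: fresh world w1, w0Rw1]
6. not (p2 implies p1), w1   [neg-or-rule on 5]
7. not (p1 implies p2), w1   [neg-or-rule on 5]
8. p2, w1   [neg-implies-rule on 6]
9. not p1, w1   [neg-implies-rule on 6]
10. p1, w1   [neg-implies-rule on 7]
11. not p2, w1   [neg-implies-rule on 7]
Accessibility: w0Rw1
Branch closes: p1 and not p1 both at w1.
All branches of the tableau close; one closing branch shown above.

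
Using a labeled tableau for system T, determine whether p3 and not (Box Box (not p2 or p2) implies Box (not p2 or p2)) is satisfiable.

1. p3 and not (Box Box (not p2 or p2) implies Box (not p2 or p2)), w0
2. p3, w0   [and-rule on 1]
3. not (Box Box (not p2 or p2) implies Box (not p2 or p2)), w0   [and-rule on 1]
4. Box Box (not p2 or p2), w0   [neg-implies-rule on 3]
5. not Box (not p2 or p2), w0   [neg-implies-rule on 3]
6. Box (not p2 or p2), w0   [Box-rule on 4 via w0Rw0]
7. not p2 or p2, w0   [Box-rule on 6 via w0Rw0]
8. p2, w0   [or-rule on 7 (branches; this branch)]
9. not (not p2 or p2), w1   [neg-Box-rule on 5: fresh world w1, w0Rw1]
10. p2, w1   [neg-or-rule on 9]
11. not p2, w1   [neg-or-rule on 9]
Accessibility: w0Rw0, w0Rw1, w1Rw1
Branch closes: p2 and not p2 both at w1.
(One branch shown.) All branches close.

Unsatisfiable (every branch closes)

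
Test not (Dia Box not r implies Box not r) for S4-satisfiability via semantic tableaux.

1. not (Dia Box not r implies Box not r), w0
2. Dia Box not r, w0
3. not Box not r, w0
4. Box not r, w1
5. not r, w1
6. r, w2
Accessibility: w0Rw0, w0Rw1, w0Rw2, w1Rw1, w2Rw2

Yes, satisfiable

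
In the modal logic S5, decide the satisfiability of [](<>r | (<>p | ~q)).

Satisfiable

1. [](<>r | (<>p | ~q)), w0
2. <>r | (<>p | ~q), w0
3. <>p | ~q, w0
4. ~q, w0
Accessibility: w0Rw0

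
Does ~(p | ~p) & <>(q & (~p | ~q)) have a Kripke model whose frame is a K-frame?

Unsatisfiable

1. ~(p | ~p) & <>(q & (~p | ~q)), w0
2. ~(p | ~p), w0   [&-rule on 1]
3. <>(q & (~p | ~q)), w0   [&-rule on 1]
4. ~p, w0   [~|-rule on 2]
5. p, w0   [~|-rule on 2]
Branch closes: p and ~p both at w0.
All branches of the tableau close; one closing branch shown above.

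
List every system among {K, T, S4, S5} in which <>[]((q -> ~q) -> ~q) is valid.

T, S4, S5

T-tableau for the negation ~<>[]((q -> ~q) -> ~q):
1. ~<>[]((q -> ~q) -> ~q), u
2. ~[]((q -> ~q) -> ~q), u
3. ~((q -> ~q) -> ~q), v
4. q -> ~q, v
5. q, v
6. ~[]((q -> ~q) -> ~q), v
7. ~q, v
Accessibility: uRu, uRv, vRv
Branch closes: q and ~q both at v.
Every branch closes (one shown): valid in T, hence also in S4, S5 (every theorem of T is a theorem of S4 and S5).
K-tableau for the negation ~<>[]((q -> ~q) -> ~q):
1. ~<>[]((q -> ~q) -> ~q), u
Complete open branch: countermodel on a K-frame, so not valid in K.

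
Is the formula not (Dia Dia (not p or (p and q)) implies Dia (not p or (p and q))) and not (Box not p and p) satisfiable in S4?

1. not (Dia Dia (not p or (p and q)) implies Dia (not p or (p and q))) and not (Box not p and p), w0
2. not (Dia Dia (not p or (p and q)) implies Dia (not p or (p and q))), w0
3. not (Box not p and p), w0
4. Dia Dia (not p or (p and q)), w0
5. not Dia (not p or (p and q)), w0
6. not (not p or (p and q)), w0
7. p, w0
8. not (p and q), w0
9. not Box not p, w0
10. not q, w0
11. Dia (not p or (p and q)), w1
12. not (not p or (p and q)), w1
13. p, w1
14. not (p and q), w1
15. not q, w1
16. p, w2
17. not (not p or (p and q)), w2
18. not (p and q), w2
19. not q, w2
20. not p or (p and q), w3
21. not (not p or (p and q)), w3
22. p, w3
23. not (p and q), w3
24. p and q, w3
25. q, w3
26. not q, w3
Accessibility: w0Rw0, w0Rw1, w0Rw2, w0Rw3, w1Rw1, w1Rw3, w2Rw2, w3Rw3
Branch closes: q and not q both at w3.
Every branch closes; the branch above is one of them.

No, unsatisfiable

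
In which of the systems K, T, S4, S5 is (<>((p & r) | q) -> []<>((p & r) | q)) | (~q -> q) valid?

S4-tableau for the negation ~((<>((p & r) | q) -> []<>((p & r) | q)) | (~q -> q)):
1. ~((<>((p & r) | q) -> []<>((p & r) | q)) | (~q -> q)), 0
2. ~(<>((p & r) | q) -> []<>((p & r) | q)), 0
3. ~(~q -> q), 0
4. <>((p & r) | q), 0
5. ~[]<>((p & r) | q), 0
6. ~q, 0
7. (p & r) | q, 1
8. q, 1
9. ~<>((p & r) | q), 2
10. ~((p & r) | q), 2
11. ~(p & r), 2
12. ~q, 2
13. ~r, 2
Accessibility: 0R0, 0R1, 0R2, 1R1, 2R2
Complete open branch: countermodel on an S4-frame, so not valid in S4, nor in K, T (the same frame is also a K-frame and a T-frame).
S5-tableau for the negation ~((<>((p & r) | q) -> []<>((p & r) | q)) | (~q -> q)):
1. ~((<>((p & r) | q) -> []<>((p & r) | q)) | (~q -> q)), 0
2. ~(<>((p & r) | q) -> []<>((p & r) | q)), 0
3. ~(~q -> q), 0
4. <>((p & r) | q), 0
5. ~[]<>((p & r) | q), 0
6. ~q, 0
7. (p & r) | q, 1
8. p & r, 1
9. p, 1
10. r, 1
11. ~<>((p & r) | q), 2
12. ~((p & r) | q), 0
13. ~(p & r), 0
14. ~((p & r) | q), 1
15. ~(p & r), 1
16. ~q, 1
17. ~((p & r) | q), 2
18. ~(p & r), 2
19. ~q, 2
20. ~r, 0
21. ~r, 1
Accessibility: 0R0, 0R1, 0R2, 1R0, 1R1, 1R2, 2R0, 2R1, 2R2
Branch closes: r and ~r both at 1.
Every branch closes (one shown): valid in S5.

S5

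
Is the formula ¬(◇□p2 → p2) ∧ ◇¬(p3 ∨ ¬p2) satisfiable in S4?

Satisfiable (open branch found)

1. ¬(◇□p2 → p2) ∧ ◇¬(p3 ∨ ¬p2), 0
2. ¬(◇□p2 → p2), 0
3. ◇¬(p3 ∨ ¬p2), 0
4. ◇□p2, 0
5. ¬p2, 0
6. ¬(p3 ∨ ¬p2), 1
7. ¬p3, 1
8. p2, 1
9. □p2, 2
10. p2, 2
Accessibility: 0R0, 0R1, 0R2, 1R1, 2R2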